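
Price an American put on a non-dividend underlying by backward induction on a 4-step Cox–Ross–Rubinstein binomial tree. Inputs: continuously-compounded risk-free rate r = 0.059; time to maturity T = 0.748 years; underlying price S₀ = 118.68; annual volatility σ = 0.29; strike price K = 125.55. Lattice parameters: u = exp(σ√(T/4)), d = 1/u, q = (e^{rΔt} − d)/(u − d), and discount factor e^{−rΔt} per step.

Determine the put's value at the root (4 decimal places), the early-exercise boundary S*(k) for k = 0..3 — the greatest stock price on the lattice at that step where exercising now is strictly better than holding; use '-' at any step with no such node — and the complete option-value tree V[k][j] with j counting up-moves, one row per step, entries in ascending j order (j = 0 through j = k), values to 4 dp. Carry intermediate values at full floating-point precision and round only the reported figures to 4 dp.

price = 13.8507
boundary = - - 92.3530 104.6922
tree:
13.8507
21.9447 6.4607
33.1970 11.7292 1.5951
44.0818 20.8578 3.3103 0.0000
53.6838 33.1970 6.8700 0.0000 0.0000

params: Δt=0.18700 u=1.13361 d=0.88214 q=0.51281 e^(-rΔt)=0.98903
t_4 payoffs: 53.6838 33.1970 6.8700 0.0000 0.0000
t_3: node(3,0) S=81.4682 payoff=44.0818 vs cont=42.7043 → 44.0818 [stop]  node(3,1) S=104.6922 payoff=20.8578 vs cont=19.4802 → 20.8578 [stop]  node(3,2) S=134.5367 payoff=0.0000 vs cont=3.3103 → 3.3103 [wait]  node(3,3) S=172.8889 payoff=0.0000 vs cont=0.0000 → 0.0000 [wait]  ⇒ S*(3)=104.6922
t_2: node(2,0) S=92.3530 payoff=33.1970 vs cont=31.8194 → 33.1970 [stop]  node(2,1) S=118.6800 payoff=6.8700 vs cont=11.7292 → 11.7292 [wait]  node(2,2) S=152.5120 payoff=0.0000 vs cont=1.5951 → 1.5951 [wait]  ⇒ S*(2)=92.3530
t_1: node(1,0) S=104.6922 payoff=20.8578 vs cont=21.9447 → 21.9447 [wait]  node(1,1) S=134.5367 payoff=0.0000 vs cont=6.4607 → 6.4607 [wait]  ⇒ S*(1)=-
t_0: node(0,0) S=118.6800 payoff=6.8700 vs cont=13.8507 → 13.8507 [wait]  ⇒ S*(0)=-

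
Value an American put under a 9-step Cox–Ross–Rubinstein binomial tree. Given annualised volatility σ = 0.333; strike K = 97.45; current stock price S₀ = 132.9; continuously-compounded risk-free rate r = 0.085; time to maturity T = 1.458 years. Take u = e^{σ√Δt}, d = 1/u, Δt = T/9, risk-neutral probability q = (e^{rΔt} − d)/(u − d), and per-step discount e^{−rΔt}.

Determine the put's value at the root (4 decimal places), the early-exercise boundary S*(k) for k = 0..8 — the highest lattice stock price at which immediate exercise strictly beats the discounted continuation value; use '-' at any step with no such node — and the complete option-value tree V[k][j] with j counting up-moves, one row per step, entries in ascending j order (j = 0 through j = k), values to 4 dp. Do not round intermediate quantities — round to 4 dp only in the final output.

params: Δt=0.16200 u=1.14343 d=0.87456 q=0.51811 e^(-rΔt)=0.98632
t_9 payoffs: 57.6715 45.4425 29.4541 8.5504 0.0000 0.0000 0.0000 0.0000 0.0000 0.0000
t_8: node(8,0) S=45.4839 payoff=51.9661 vs cont=50.6334 → 51.9661 [stop]  node(8,1) S=59.4668 payoff=37.9832 vs cont=36.6506 → 37.9832 [stop]  node(8,2) S=77.7483 payoff=19.7017 vs cont=18.3690 → 19.7017 [stop]  node(8,3) S=101.6502 payoff=0.0000 vs cont=4.0640 → 4.0640 [wait]  node(8,4) S=132.9000 payoff=0.0000 vs cont=0.0000 → 0.0000 [wait]  node(8,5) S=173.7568 payoff=0.0000 vs cont=0.0000 → 0.0000 [wait]  node(8,6) S=227.1741 payoff=0.0000 vs cont=0.0000 → 0.0000 [wait]  node(8,7) S=297.0132 payoff=0.0000 vs cont=0.0000 → 0.0000 [wait]  node(8,8) S=388.3225 payoff=0.0000 vs cont=0.0000 → 0.0000 [wait]  ⇒ S*(8)=77.7483
t_7: node(7,0) S=52.0075 payoff=45.4425 vs cont=44.1098 → 45.4425 [stop]  node(7,1) S=67.9959 payoff=29.4541 vs cont=28.1214 → 29.4541 [stop]  node(7,2) S=88.8996 payoff=8.5504 vs cont=11.4410 → 11.4410 [wait]  node(7,3) S=116.2295 payoff=0.0000 vs cont=1.9316 → 1.9316 [wait]  node(7,4) S=151.9615 payoff=0.0000 vs cont=0.0000 → 0.0000 [wait]  node(7,5) S=198.6783 payoff=0.0000 vs cont=0.0000 → 0.0000 [wait]  node(7,6) S=259.7570 payoff=0.0000 vs cont=0.0000 → 0.0000 [wait]  node(7,7) S=339.6129 payoff=0.0000 vs cont=0.0000 → 0.0000 [wait]  ⇒ S*(7)=67.9959
t_6: node(6,0) S=59.4668 payoff=37.9832 vs cont=36.6506 → 37.9832 [stop]  node(6,1) S=77.7483 payoff=19.7017 vs cont=19.8461 → 19.8461 [wait]  node(6,2) S=101.6502 payoff=0.0000 vs cont=6.4250 → 6.4250 [wait]  node(6,3) S=132.9000 payoff=0.0000 vs cont=0.9181 → 0.9181 [wait]  node(6,4) S=173.7568 payoff=0.0000 vs cont=0.0000 → 0.0000 [wait]  node(6,5) S=227.1741 payoff=0.0000 vs cont=0.0000 → 0.0000 [wait]  node(6,6) S=297.0132 payoff=0.0000 vs cont=0.0000 → 0.0000 [wait]  ⇒ S*(6)=59.4668
t_5: node(5,0) S=67.9959 payoff=29.4541 vs cont=28.1952 → 29.4541 [stop]  node(5,1) S=88.8996 payoff=8.5504 vs cont=12.7161 → 12.7161 [wait]  node(5,2) S=116.2295 payoff=0.0000 vs cont=3.5229 → 3.5229 [wait]  node(5,3) S=151.9615 payoff=0.0000 vs cont=0.4364 → 0.4364 [wait]  node(5,4) S=198.6783 payoff=0.0000 vs cont=0.0000 → 0.0000 [wait]  node(5,5) S=259.7570 payoff=0.0000 vs cont=0.0000 → 0.0000 [wait]  ⇒ S*(5)=67.9959
t_4: node(4,0) S=77.7483 payoff=19.7017 vs cont=20.4977 → 20.4977 [wait]  node(4,1) S=101.6502 payoff=0.0000 vs cont=7.8443 → 7.8443 [wait]  node(4,2) S=132.9000 payoff=0.0000 vs cont=1.8974 → 1.8974 [wait]  node(4,3) S=173.7568 payoff=0.0000 vs cont=0.2074 → 0.2074 [wait]  node(4,4) S=227.1741 payoff=0.0000 vs cont=0.0000 → 0.0000 [wait]  ⇒ S*(4)=-
t_3: node(3,0) S=88.8996 payoff=8.5504 vs cont=13.7511 → 13.7511 [wait]  node(3,1) S=116.2295 payoff=0.0000 vs cont=4.6980 → 4.6980 [wait]  node(3,2) S=151.9615 payoff=0.0000 vs cont=1.0078 → 1.0078 [wait]  node(3,3) S=198.6783 payoff=0.0000 vs cont=0.0986 → 0.0986 [wait]  ⇒ S*(3)=-
t_2: node(2,0) S=101.6502 payoff=0.0000 vs cont=8.9367 → 8.9367 [wait]  node(2,1) S=132.9000 payoff=0.0000 vs cont=2.7480 → 2.7480 [wait]  node(2,2) S=173.7568 payoff=0.0000 vs cont=0.5294 → 0.5294 [wait]  ⇒ S*(2)=-
t_1: node(1,0) S=116.2295 payoff=0.0000 vs cont=5.6519 → 5.6519 [wait]  node(1,1) S=151.9615 payoff=0.0000 vs cont=1.5766 → 1.5766 [wait]  ⇒ S*(1)=-
t_0: node(0,0) S=132.9000 payoff=0.0000 vs cont=3.4920 → 3.4920 [wait]  ⇒ S*(0)=-

price = 3.4920
boundary = - - - - - 67.9959 59.4668 67.9959 77.7483
tree:
3.4920
5.6519 1.5766
8.9367 2.7480 0.5294
13.7511 4.6980 1.0078 0.0986
20.4977 7.8443 1.8974 0.2074 0.0000
29.4541 12.7161 3.5229 0.4364 0.0000 0.0000
37.9832 19.8461 6.4250 0.9181 0.0000 0.0000 0.0000
45.4425 29.4541 11.4410 1.9316 0.0000 0.0000 0.0000 0.0000
51.9661 37.9832 19.7017 4.0640 0.0000 0.0000 0.0000 0.0000 0.0000
57.6715 45.4425 29.4541 8.5504 0.0000 0.0000 0.0000 0.0000 0.0000 0.0000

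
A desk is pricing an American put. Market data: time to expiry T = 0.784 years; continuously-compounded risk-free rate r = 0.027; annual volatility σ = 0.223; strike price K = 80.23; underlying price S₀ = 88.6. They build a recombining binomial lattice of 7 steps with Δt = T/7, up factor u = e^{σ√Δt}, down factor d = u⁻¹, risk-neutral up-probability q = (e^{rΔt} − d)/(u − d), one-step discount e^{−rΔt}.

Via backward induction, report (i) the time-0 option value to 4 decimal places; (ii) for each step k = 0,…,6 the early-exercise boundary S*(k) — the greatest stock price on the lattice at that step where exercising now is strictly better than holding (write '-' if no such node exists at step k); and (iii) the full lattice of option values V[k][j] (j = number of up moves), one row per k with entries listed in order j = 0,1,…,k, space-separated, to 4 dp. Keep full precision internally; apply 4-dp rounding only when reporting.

params: Δt=0.11200 u=1.07749 d=0.92809 q=0.50162 e^(-rΔt)=0.99698
t_7 payoffs: 27.6823 19.2234 9.4029 0.0000 0.0000 0.0000 0.0000 0.0000
t_6: node(6,0) S=56.6194 payoff=23.6106 vs cont=23.3684 → 23.6106 [stop]  node(6,1) S=65.7337 payoff=14.4963 vs cont=14.2541 → 14.4963 [stop]  node(6,2) S=76.3152 payoff=3.9148 vs cont=4.6720 → 4.6720 [wait]  node(6,3) S=88.6000 payoff=0.0000 vs cont=0.0000 → 0.0000 [wait]  node(6,4) S=102.8624 payoff=0.0000 vs cont=0.0000 → 0.0000 [wait]  node(6,5) S=119.4207 payoff=0.0000 vs cont=0.0000 → 0.0000 [wait]  node(6,6) S=138.6444 payoff=0.0000 vs cont=0.0000 → 0.0000 [wait]  ⇒ S*(6)=65.7337
t_5: node(5,0) S=61.0066 payoff=19.2234 vs cont=18.9812 → 19.2234 [stop]  node(5,1) S=70.8271 payoff=9.4029 vs cont=9.5393 → 9.5393 [wait]  node(5,2) S=82.2285 payoff=0.0000 vs cont=2.3214 → 2.3214 [wait]  node(5,3) S=95.4652 payoff=0.0000 vs cont=0.0000 → 0.0000 [wait]  node(5,4) S=110.8327 payoff=0.0000 vs cont=0.0000 → 0.0000 [wait]  node(5,5) S=128.6740 payoff=0.0000 vs cont=0.0000 → 0.0000 [wait]  ⇒ S*(5)=61.0066
t_4: node(4,0) S=65.7337 payoff=14.4963 vs cont=14.3223 → 14.4963 [stop]  node(4,1) S=76.3152 payoff=3.9148 vs cont=5.9008 → 5.9008 [wait]  node(4,2) S=88.6000 payoff=0.0000 vs cont=1.1534 → 1.1534 [wait]  node(4,3) S=102.8624 payoff=0.0000 vs cont=0.0000 → 0.0000 [wait]  node(4,4) S=119.4207 payoff=0.0000 vs cont=0.0000 → 0.0000 [wait]  ⇒ S*(4)=65.7337
t_3: node(3,0) S=70.8271 payoff=9.4029 vs cont=10.1538 → 10.1538 [wait]  node(3,1) S=82.2285 payoff=0.0000 vs cont=3.5088 → 3.5088 [wait]  node(3,2) S=95.4652 payoff=0.0000 vs cont=0.5731 → 0.5731 [wait]  node(3,3) S=110.8327 payoff=0.0000 vs cont=0.0000 → 0.0000 [wait]  ⇒ S*(3)=-
t_2: node(2,0) S=76.3152 payoff=3.9148 vs cont=6.7999 → 6.7999 [wait]  node(2,1) S=88.6000 payoff=0.0000 vs cont=2.0300 → 2.0300 [wait]  node(2,2) S=102.8624 payoff=0.0000 vs cont=0.2848 → 0.2848 [wait]  ⇒ S*(2)=-
t_1: node(1,0) S=82.2285 payoff=0.0000 vs cont=4.3939 → 4.3939 [wait]  node(1,1) S=95.4652 payoff=0.0000 vs cont=1.1511 → 1.1511 [wait]  ⇒ S*(1)=-
t_0: node(0,0) S=88.6000 payoff=0.0000 vs cont=2.7589 → 2.7589 [wait]  ⇒ S*(0)=-

price = 2.7589
boundary = - - - - 65.7337 61.0066 65.7337
tree:
2.7589
4.3939 1.1511
6.7999 2.0300 0.2848
10.1538 3.5088 0.5731 0.0000
14.4963 5.9008 1.1534 0.0000 0.0000
19.2234 9.5393 2.3214 0.0000 0.0000 0.0000
23.6106 14.4963 4.6720 0.0000 0.0000 0.0000 0.0000
27.6823 19.2234 9.4029 0.0000 0.0000 0.0000 0.0000 0.0000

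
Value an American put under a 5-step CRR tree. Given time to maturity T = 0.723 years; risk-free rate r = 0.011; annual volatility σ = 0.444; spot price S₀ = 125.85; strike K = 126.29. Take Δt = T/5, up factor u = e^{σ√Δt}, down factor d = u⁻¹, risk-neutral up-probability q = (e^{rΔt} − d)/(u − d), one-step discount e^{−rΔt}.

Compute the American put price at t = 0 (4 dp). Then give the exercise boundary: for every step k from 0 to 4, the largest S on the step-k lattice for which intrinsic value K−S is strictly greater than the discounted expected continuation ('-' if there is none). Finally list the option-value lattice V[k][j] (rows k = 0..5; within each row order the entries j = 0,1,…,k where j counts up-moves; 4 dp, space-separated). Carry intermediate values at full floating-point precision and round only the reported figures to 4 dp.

price = 19.5595
boundary = - - - 75.8365 89.7849
tree:
19.5595
27.9164 9.9180
38.4058 15.8261 3.0882
50.4535 24.5413 5.7555 0.0000
62.2349 36.5051 10.7265 0.0000 0.0000
72.1861 50.4535 19.9912 0.0000 0.0000 0.0000

params: Δt=0.14460 u=1.18393 d=0.84465 q=0.46258 e^(-rΔt)=0.99841
t_5 payoffs: 72.1861 50.4535 19.9912 0.0000 0.0000 0.0000
t_4: node(4,0) S=64.0551 payoff=62.2349 vs cont=62.0342 → 62.2349 [stop]  node(4,1) S=89.7849 payoff=36.5051 vs cont=36.3044 → 36.5051 [stop]  node(4,2) S=125.8500 payoff=0.4400 vs cont=10.7265 → 10.7265 [wait]  node(4,3) S=176.4018 payoff=0.0000 vs cont=0.0000 → 0.0000 [wait]  node(4,4) S=247.2594 payoff=0.0000 vs cont=0.0000 → 0.0000 [wait]  ⇒ S*(4)=89.7849
t_3: node(3,0) S=75.8365 payoff=50.4535 vs cont=50.2527 → 50.4535 [stop]  node(3,1) S=106.2988 payoff=19.9912 vs cont=24.5413 → 24.5413 [wait]  node(3,2) S=148.9972 payoff=0.0000 vs cont=5.7555 → 5.7555 [wait]  node(3,3) S=208.8468 payoff=0.0000 vs cont=0.0000 → 0.0000 [wait]  ⇒ S*(3)=75.8365
t_2: node(2,0) S=89.7849 payoff=36.5051 vs cont=38.4058 → 38.4058 [wait]  node(2,1) S=125.8500 payoff=0.4400 vs cont=15.8261 → 15.8261 [wait]  node(2,2) S=176.4018 payoff=0.0000 vs cont=3.0882 → 3.0882 [wait]  ⇒ S*(2)=-
t_1: node(1,0) S=106.2988 payoff=19.9912 vs cont=27.9164 → 27.9164 [wait]  node(1,1) S=148.9972 payoff=0.0000 vs cont=9.9180 → 9.9180 [wait]  ⇒ S*(1)=-
t_0: node(0,0) S=125.8500 payoff=0.4400 vs cont=19.5595 → 19.5595 [wait]  ⇒ S*(0)=-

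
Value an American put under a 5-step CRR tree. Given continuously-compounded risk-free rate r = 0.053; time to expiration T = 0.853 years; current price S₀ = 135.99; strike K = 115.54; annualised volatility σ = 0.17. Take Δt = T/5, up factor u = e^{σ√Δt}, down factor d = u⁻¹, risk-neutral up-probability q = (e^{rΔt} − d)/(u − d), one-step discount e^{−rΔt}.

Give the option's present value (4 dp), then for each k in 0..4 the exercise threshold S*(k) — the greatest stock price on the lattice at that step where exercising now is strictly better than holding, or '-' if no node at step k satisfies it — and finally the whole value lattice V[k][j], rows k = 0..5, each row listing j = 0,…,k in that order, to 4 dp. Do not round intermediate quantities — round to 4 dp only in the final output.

Δt=0.17060, u=1.07274, d=0.93219, q=0.54708, disc=e^(-rΔt)=0.99100
k=5 terminal: V=max(K-S,0) → 19.8131 5.3802 0.0000 0.0000 0.0000 0.0000
k=4: j=0 S=102.6901 intr=12.8499 cont=11.8099 V=12.8499[EX]; j=1 S=118.1729 intr=0.0000 cont=2.4149 V=2.4149[hold]; j=2 S=135.9900 intr=0.0000 cont=0.0000 V=0.0000[hold]; j=3 S=156.4934 intr=0.0000 cont=0.0000 V=0.0000[hold]; j=4 S=180.0882 intr=0.0000 cont=0.0000 V=0.0000[hold]  S*(4)=102.6901
k=3: j=0 S=110.1598 intr=5.3802 cont=7.0769 V=7.0769[hold]; j=1 S=126.7688 intr=0.0000 cont=1.0839 V=1.0839[hold]; j=2 S=145.8820 intr=0.0000 cont=0.0000 V=0.0000[hold]; j=3 S=167.8768 intr=0.0000 cont=0.0000 V=0.0000[hold]  S*(3)=-
k=2: j=0 S=118.1729 intr=0.0000 cont=3.7641 V=3.7641[hold]; j=1 S=135.9900 intr=0.0000 cont=0.4865 V=0.4865[hold]; j=2 S=156.4934 intr=0.0000 cont=0.0000 V=0.0000[hold]  S*(2)=-
k=1: j=0 S=126.7688 intr=0.0000 cont=1.9532 V=1.9532[hold]; j=1 S=145.8820 intr=0.0000 cont=0.2184 V=0.2184[hold]  S*(1)=-
k=0: j=0 S=135.9900 intr=0.0000 cont=0.9951 V=0.9951[hold]  S*(0)=-

price = 0.9951
boundary = - - - - 102.6901
tree:
0.9951
1.9532 0.2184
3.7641 0.4865 0.0000
7.0769 1.0839 0.0000 0.0000
12.8499 2.4149 0.0000 0.0000 0.0000
19.8131 5.3802 0.0000 0.0000 0.0000 0.0000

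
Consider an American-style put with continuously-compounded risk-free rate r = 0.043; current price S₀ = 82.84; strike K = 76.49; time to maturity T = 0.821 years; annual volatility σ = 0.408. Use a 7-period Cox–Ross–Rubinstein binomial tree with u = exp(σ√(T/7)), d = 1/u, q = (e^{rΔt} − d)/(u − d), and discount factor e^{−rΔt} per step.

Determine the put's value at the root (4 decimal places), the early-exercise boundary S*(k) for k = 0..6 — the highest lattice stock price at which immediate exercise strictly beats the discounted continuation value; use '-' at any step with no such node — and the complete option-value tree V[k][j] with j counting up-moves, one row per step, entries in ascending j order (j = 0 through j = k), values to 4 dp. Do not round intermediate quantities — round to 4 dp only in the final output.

price = 7.9265
boundary = - - - - 47.3705 54.4742 62.6432
tree:
7.9265
11.5613 4.1212
16.3599 6.5491 1.5671
22.3169 10.1589 2.7563 0.3114
29.1195 15.2737 4.7938 0.6055 0.0000
35.2968 22.0158 8.2214 1.1775 0.0000 0.0000
40.6686 29.1195 13.8468 2.2898 0.0000 0.0000 0.0000
45.3399 35.2968 22.0158 4.4528 0.0000 0.0000 0.0000 0.0000

Δt=0.11729, u=1.14996, d=0.86959, q=0.48316, disc=e^(-rΔt)=0.99497
k=7 terminal: V=max(K-S,0) → 45.3399 35.2968 22.0158 4.4528 0.0000 0.0000 0.0000 0.0000
k=6: j=0 S=35.8214 intr=40.6686 cont=40.2838 V=40.6686[EX]; j=1 S=47.3705 intr=29.1195 cont=28.7347 V=29.1195[EX]; j=2 S=62.6432 intr=13.8468 cont=13.4620 V=13.8468[EX]; j=3 S=82.8400 intr=0.0000 cont=2.2898 V=2.2898[hold]; j=4 S=109.5484 intr=0.0000 cont=0.0000 V=0.0000[hold]; j=5 S=144.8679 intr=0.0000 cont=0.0000 V=0.0000[hold]; j=6 S=191.5747 intr=0.0000 cont=0.0000 V=0.0000[hold]  S*(6)=62.6432
k=5: j=0 S=41.1932 intr=35.2968 cont=34.9121 V=35.2968[EX]; j=1 S=54.4742 intr=22.0158 cont=21.6310 V=22.0158[EX]; j=2 S=72.0372 intr=4.4528 cont=8.2214 V=8.2214[hold]; j=3 S=95.2627 intr=0.0000 cont=1.1775 V=1.1775[hold]; j=4 S=125.9764 intr=0.0000 cont=0.0000 V=0.0000[hold]; j=5 S=166.5924 intr=0.0000 cont=0.0000 V=0.0000[hold]  S*(5)=54.4742
k=4: j=0 S=47.3705 intr=29.1195 cont=28.7347 V=29.1195[EX]; j=1 S=62.6432 intr=13.8468 cont=15.2737 V=15.2737[hold]; j=2 S=82.8400 intr=0.0000 cont=4.7938 V=4.7938[hold]; j=3 S=109.5484 intr=0.0000 cont=0.6055 V=0.6055[hold]; j=4 S=144.8679 intr=0.0000 cont=0.0000 V=0.0000[hold]  S*(4)=47.3705
k=3: j=0 S=54.4742 intr=22.0158 cont=22.3169 V=22.3169[hold]; j=1 S=72.0372 intr=4.4528 cont=10.1589 V=10.1589[hold]; j=2 S=95.2627 intr=0.0000 cont=2.7563 V=2.7563[hold]; j=3 S=125.9764 intr=0.0000 cont=0.3114 V=0.3114[hold]  S*(3)=-
k=2: j=0 S=62.6432 intr=13.8468 cont=16.3599 V=16.3599[hold]; j=1 S=82.8400 intr=0.0000 cont=6.5491 V=6.5491[hold]; j=2 S=109.5484 intr=0.0000 cont=1.5671 V=1.5671[hold]  S*(2)=-
k=1: j=0 S=72.0372 intr=4.4528 cont=11.5613 V=11.5613[hold]; j=1 S=95.2627 intr=0.0000 cont=4.1212 V=4.1212[hold]  S*(1)=-
k=0: j=0 S=82.8400 intr=0.0000 cont=7.9265 V=7.9265[hold]  S*(0)=-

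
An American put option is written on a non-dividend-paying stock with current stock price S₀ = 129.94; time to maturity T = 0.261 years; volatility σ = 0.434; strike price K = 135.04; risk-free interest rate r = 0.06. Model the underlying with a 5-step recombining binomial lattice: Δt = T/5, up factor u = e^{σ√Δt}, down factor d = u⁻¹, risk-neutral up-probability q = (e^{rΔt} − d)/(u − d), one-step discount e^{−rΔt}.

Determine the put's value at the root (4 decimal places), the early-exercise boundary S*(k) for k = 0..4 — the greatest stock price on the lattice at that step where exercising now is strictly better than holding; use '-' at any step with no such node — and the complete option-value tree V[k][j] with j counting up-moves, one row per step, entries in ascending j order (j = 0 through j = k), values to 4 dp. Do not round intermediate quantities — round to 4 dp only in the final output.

Δt=0.05220  u=1.10424  d=0.90560  q=0.49102  discount=0.99687
step 5 (expiry): payoffs max(K−S,0) = 55.8947 38.5344 17.3663 0.0000 0.0000 0.0000
step 4: (k=4,j=0): S=87.3955, (K−S)⁺=47.6445, hold=47.2223 ⇒ V=47.6445 exercise | (k=4,j=1): S=106.5653, (K−S)⁺=28.4747, hold=28.0524 ⇒ V=28.4747 exercise | (k=4,j=2): S=129.9400, (K−S)⁺=5.1000, hold=8.8114 ⇒ V=8.8114 continue | (k=4,j=3): S=158.4418, (K−S)⁺=0.0000, hold=0.0000 ⇒ V=0.0000 continue | (k=4,j=4): S=193.1954, (K−S)⁺=0.0000, hold=0.0000 ⇒ V=0.0000 continue  boundary S*=106.5653
step 3: (k=3,j=0): S=96.5056, (K−S)⁺=38.5344, hold=38.1121 ⇒ V=38.5344 exercise | (k=3,j=1): S=117.6737, (K−S)⁺=17.3663, hold=18.7607 ⇒ V=18.7607 continue | (k=3,j=2): S=143.4850, (K−S)⁺=0.0000, hold=4.4708 ⇒ V=4.4708 continue | (k=3,j=3): S=174.9578, (K−S)⁺=0.0000, hold=0.0000 ⇒ V=0.0000 continue  boundary S*=96.5056
step 2: (k=2,j=0): S=106.5653, (K−S)⁺=28.4747, hold=28.7349 ⇒ V=28.7349 continue | (k=2,j=1): S=129.9400, (K−S)⁺=5.1000, hold=11.7073 ⇒ V=11.7073 continue | (k=2,j=2): S=158.4418, (K−S)⁺=0.0000, hold=2.2684 ⇒ V=2.2684 continue  boundary S*=-
step 1: (k=1,j=0): S=117.6737, (K−S)⁺=17.3663, hold=20.3103 ⇒ V=20.3103 continue | (k=1,j=1): S=143.4850, (K−S)⁺=0.0000, hold=7.0505 ⇒ V=7.0505 continue  boundary S*=-
step 0: (k=0,j=0): S=129.9400, (K−S)⁺=5.1000, hold=13.7563 ⇒ V=13.7563 continue  boundary S*=-

price = 13.7563
boundary = - - - 96.5056 106.5653
tree:
13.7563
20.3103 7.0505
28.7349 11.7073 2.2684
38.5344 18.7607 4.4708 0.0000
47.6445 28.4747 8.8114 0.0000 0.0000
55.8947 38.5344 17.3663 0.0000 0.0000 0.0000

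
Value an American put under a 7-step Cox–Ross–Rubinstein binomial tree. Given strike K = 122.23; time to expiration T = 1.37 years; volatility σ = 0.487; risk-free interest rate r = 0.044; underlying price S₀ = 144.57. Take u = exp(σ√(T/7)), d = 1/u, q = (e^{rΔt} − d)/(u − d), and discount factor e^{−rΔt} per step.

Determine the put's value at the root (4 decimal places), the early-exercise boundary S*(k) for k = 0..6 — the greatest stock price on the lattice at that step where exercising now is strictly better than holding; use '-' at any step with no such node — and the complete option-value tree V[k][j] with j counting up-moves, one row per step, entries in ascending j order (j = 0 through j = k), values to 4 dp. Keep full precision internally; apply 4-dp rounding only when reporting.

Δt=0.19571, u=1.24042, d=0.80618, q=0.46626, disc=e^(-rΔt)=0.99143
k=7 terminal: V=max(K-S,0) → 90.2332 72.9987 46.4812 5.6804 0.0000 0.0000 0.0000 0.0000
k=6: j=0 S=39.6893 intr=82.5407 cont=81.4926 V=82.5407[EX]; j=1 S=61.0673 intr=61.1627 cont=60.1147 V=61.1627[EX]; j=2 S=93.9601 intr=28.2699 cont=27.2219 V=28.2699[EX]; j=3 S=144.5700 intr=0.0000 cont=3.0058 V=3.0058[hold]; j=4 S=222.4400 intr=0.0000 cont=0.0000 V=0.0000[hold]; j=5 S=342.2534 intr=0.0000 cont=0.0000 V=0.0000[hold]; j=6 S=526.6021 intr=0.0000 cont=0.0000 V=0.0000[hold]  S*(6)=93.9601
k=5: j=0 S=49.2313 intr=72.9987 cont=71.9507 V=72.9987[EX]; j=1 S=75.7488 intr=46.4812 cont=45.4331 V=46.4812[EX]; j=2 S=116.5496 intr=5.6804 cont=16.3488 V=16.3488[hold]; j=3 S=179.3270 intr=0.0000 cont=1.5906 V=1.5906[hold]; j=4 S=275.9182 intr=0.0000 cont=0.0000 V=0.0000[hold]; j=5 S=424.5366 intr=0.0000 cont=0.0000 V=0.0000[hold]  S*(5)=75.7488
k=4: j=0 S=61.0673 intr=61.1627 cont=60.1147 V=61.1627[EX]; j=1 S=93.9601 intr=28.2699 cont=32.1535 V=32.1535[hold]; j=2 S=144.5700 intr=0.0000 cont=9.3864 V=9.3864[hold]; j=3 S=222.4400 intr=0.0000 cont=0.8417 V=0.8417[hold]; j=4 S=342.2534 intr=0.0000 cont=0.0000 V=0.0000[hold]  S*(4)=61.0673
k=3: j=0 S=75.7488 intr=46.4812 cont=47.2283 V=47.2283[hold]; j=1 S=116.5496 intr=5.6804 cont=21.3534 V=21.3534[hold]; j=2 S=179.3270 intr=0.0000 cont=5.3560 V=5.3560[hold]; j=3 S=275.9182 intr=0.0000 cont=0.4454 V=0.4454[hold]  S*(3)=-
k=2: j=0 S=93.9601 intr=28.2699 cont=34.8623 V=34.8623[hold]; j=1 S=144.5700 intr=0.0000 cont=13.7753 V=13.7753[hold]; j=2 S=222.4400 intr=0.0000 cont=3.0401 V=3.0401[hold]  S*(2)=-
k=1: j=0 S=116.5496 intr=5.6804 cont=24.8156 V=24.8156[hold]; j=1 S=179.3270 intr=0.0000 cont=8.6947 V=8.6947[hold]  S*(1)=-
k=0: j=0 S=144.5700 intr=0.0000 cont=17.1507 V=17.1507[hold]  S*(0)=-

price = 17.1507
boundary = - - - - 61.0673 75.7488 93.9601
tree:
17.1507
24.8156 8.6947
34.8623 13.7753 3.0401
47.2283 21.3534 5.3560 0.4454
61.1627 32.1535 9.3864 0.8417 0.0000
72.9987 46.4812 16.3488 1.5906 0.0000 0.0000
82.5407 61.1627 28.2699 3.0058 0.0000 0.0000 0.0000
90.2332 72.9987 46.4812 5.6804 0.0000 0.0000 0.0000 0.0000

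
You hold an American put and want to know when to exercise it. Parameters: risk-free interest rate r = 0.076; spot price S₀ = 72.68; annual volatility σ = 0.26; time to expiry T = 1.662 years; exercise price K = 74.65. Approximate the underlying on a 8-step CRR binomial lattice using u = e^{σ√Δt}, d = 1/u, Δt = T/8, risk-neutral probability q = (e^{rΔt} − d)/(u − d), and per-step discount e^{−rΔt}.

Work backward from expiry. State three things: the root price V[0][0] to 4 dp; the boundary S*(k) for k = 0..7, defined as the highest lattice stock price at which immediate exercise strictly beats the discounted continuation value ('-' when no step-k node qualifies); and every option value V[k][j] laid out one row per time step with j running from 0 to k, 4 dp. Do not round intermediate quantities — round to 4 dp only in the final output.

Δt=0.20775, u=1.12581, d=0.88825, q=0.53740, disc=e^(-rΔt)=0.98433
k=8 terminal: V=max(K-S,0) → 46.4870 38.9545 29.4074 17.3069 1.9700 0.0000 0.0000 0.0000 0.0000
k=7: j=0 S=31.7064 intr=42.9436 cont=41.7742 V=42.9436[EX]; j=1 S=40.1865 intr=34.4635 cont=33.2941 V=34.4635[EX]; j=2 S=50.9347 intr=23.7153 cont=22.5459 V=23.7153[EX]; j=3 S=64.5577 intr=10.0923 cont=8.9229 V=10.0923[EX]; j=4 S=81.8242 intr=0.0000 cont=0.8971 V=0.8971[hold]; j=5 S=103.7088 intr=0.0000 cont=0.0000 V=0.0000[hold]; j=6 S=131.4466 intr=0.0000 cont=0.0000 V=0.0000[hold]; j=7 S=166.6032 intr=0.0000 cont=0.0000 V=0.0000[hold]  S*(7)=64.5577
k=6: j=0 S=35.6955 intr=38.9545 cont=37.7851 V=38.9545[EX]; j=1 S=45.2426 intr=29.4074 cont=28.2380 V=29.4074[EX]; j=2 S=57.3431 intr=17.3069 cont=16.1375 V=17.3069[EX]; j=3 S=72.6800 intr=1.9700 cont=5.0701 V=5.0701[hold]; j=4 S=92.1189 intr=0.0000 cont=0.4085 V=0.4085[hold]; j=5 S=116.7569 intr=0.0000 cont=0.0000 V=0.0000[hold]; j=6 S=147.9846 intr=0.0000 cont=0.0000 V=0.0000[hold]  S*(6)=57.3431
k=5: j=0 S=40.1865 intr=34.4635 cont=33.2941 V=34.4635[EX]; j=1 S=50.9347 intr=23.7153 cont=22.5459 V=23.7153[EX]; j=2 S=64.5577 intr=10.0923 cont=10.5628 V=10.5628[hold]; j=3 S=81.8242 intr=0.0000 cont=2.5248 V=2.5248[hold]; j=4 S=103.7088 intr=0.0000 cont=0.1860 V=0.1860[hold]; j=5 S=131.4466 intr=0.0000 cont=0.0000 V=0.0000[hold]  S*(5)=50.9347
k=4: j=0 S=45.2426 intr=29.4074 cont=28.2380 V=29.4074[EX]; j=1 S=57.3431 intr=17.3069 cont=16.3864 V=17.3069[EX]; j=2 S=72.6800 intr=1.9700 cont=6.1454 V=6.1454[hold]; j=3 S=92.1189 intr=0.0000 cont=1.2481 V=1.2481[hold]; j=4 S=116.7569 intr=0.0000 cont=0.0847 V=0.0847[hold]  S*(4)=57.3431
k=3: j=0 S=50.9347 intr=23.7153 cont=22.5459 V=23.7153[EX]; j=1 S=64.5577 intr=10.0923 cont=11.1316 V=11.1316[hold]; j=2 S=81.8242 intr=0.0000 cont=3.4586 V=3.4586[hold]; j=3 S=103.7088 intr=0.0000 cont=0.6131 V=0.6131[hold]  S*(3)=50.9347
k=2: j=0 S=57.3431 intr=17.3069 cont=16.6873 V=17.3069[EX]; j=1 S=72.6800 intr=1.9700 cont=6.8984 V=6.8984[hold]; j=2 S=92.1189 intr=0.0000 cont=1.8992 V=1.8992[hold]  S*(2)=57.3431
k=1: j=0 S=64.5577 intr=10.0923 cont=11.5299 V=11.5299[hold]; j=1 S=81.8242 intr=0.0000 cont=4.1459 V=4.1459[hold]  S*(1)=-
k=0: j=0 S=72.6800 intr=1.9700 cont=7.4433 V=7.4433[hold]  S*(0)=-

price = 7.4433
boundary = - - 57.3431 50.9347 57.3431 50.9347 57.3431 64.5577
tree:
7.4433
11.5299 4.1459
17.3069 6.8984 1.8992
23.7153 11.1316 3.4586 0.6131
29.4074 17.3069 6.1454 1.2481 0.0847
34.4635 23.7153 10.5628 2.5248 0.1860 0.0000
38.9545 29.4074 17.3069 5.0701 0.4085 0.0000 0.0000
42.9436 34.4635 23.7153 10.0923 0.8971 0.0000 0.0000 0.0000
46.4870 38.9545 29.4074 17.3069 1.9700 0.0000 0.0000 0.0000 0.0000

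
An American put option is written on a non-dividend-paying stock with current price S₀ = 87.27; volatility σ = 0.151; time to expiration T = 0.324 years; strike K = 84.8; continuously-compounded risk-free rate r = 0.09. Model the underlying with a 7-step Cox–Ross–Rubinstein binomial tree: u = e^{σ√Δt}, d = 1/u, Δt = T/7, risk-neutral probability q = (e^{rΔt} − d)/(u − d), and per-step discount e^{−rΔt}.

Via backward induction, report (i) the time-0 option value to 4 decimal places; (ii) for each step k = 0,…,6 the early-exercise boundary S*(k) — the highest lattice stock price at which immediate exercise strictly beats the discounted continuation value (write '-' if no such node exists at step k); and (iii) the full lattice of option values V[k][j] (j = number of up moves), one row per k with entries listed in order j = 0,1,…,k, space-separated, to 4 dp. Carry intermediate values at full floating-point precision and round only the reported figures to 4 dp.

price = 1.2016
boundary = - - - 79.1661 76.6356 79.1661 81.7801
tree:
1.2016
2.0820 0.5079
3.4938 0.9708 0.1423
5.6339 1.8119 0.3067 0.0122
8.1644 3.2730 0.6592 0.0276 0.0000
10.6140 5.6339 1.4131 0.0624 0.0000 0.0000
12.9853 8.1644 3.0199 0.1412 0.0000 0.0000 0.0000
15.2808 10.6140 5.6339 0.3195 0.0000 0.0000 0.0000 0.0000

Δt=0.04629, u=1.03302, d=0.96804, q=0.55612, disc=e^(-rΔt)=0.99584
k=7 terminal: V=max(K-S,0) → 15.2808 10.6140 5.6339 0.3195 0.0000 0.0000 0.0000 0.0000
k=6: j=0 S=71.8147 intr=12.9853 cont=12.6328 V=12.9853[EX]; j=1 S=76.6356 intr=8.1644 cont=7.8119 V=8.1644[EX]; j=2 S=81.7801 intr=3.0199 cont=2.6674 V=3.0199[EX]; j=3 S=87.2700 intr=0.0000 cont=0.1412 V=0.1412[hold]; j=4 S=93.1284 intr=0.0000 cont=0.0000 V=0.0000[hold]; j=5 S=99.3801 intr=0.0000 cont=0.0000 V=0.0000[hold]; j=6 S=106.0515 intr=0.0000 cont=0.0000 V=0.0000[hold]  S*(6)=81.7801
k=5: j=0 S=74.1860 intr=10.6140 cont=10.2615 V=10.6140[EX]; j=1 S=79.1661 intr=5.6339 cont=5.2814 V=5.6339[EX]; j=2 S=84.4805 intr=0.3195 cont=1.4131 V=1.4131[hold]; j=3 S=90.1516 intr=0.0000 cont=0.0624 V=0.0624[hold]; j=4 S=96.2035 intr=0.0000 cont=0.0000 V=0.0000[hold]; j=5 S=102.6616 intr=0.0000 cont=0.0000 V=0.0000[hold]  S*(5)=79.1661
k=4: j=0 S=76.6356 intr=8.1644 cont=7.8119 V=8.1644[EX]; j=1 S=81.7801 intr=3.0199 cont=3.2730 V=3.2730[hold]; j=2 S=87.2700 intr=0.0000 cont=0.6592 V=0.6592[hold]; j=3 S=93.1284 intr=0.0000 cont=0.0276 V=0.0276[hold]; j=4 S=99.3801 intr=0.0000 cont=0.0000 V=0.0000[hold]  S*(4)=76.6356
k=3: j=0 S=79.1661 intr=5.6339 cont=5.4216 V=5.6339[EX]; j=1 S=84.4805 intr=0.3195 cont=1.8119 V=1.8119[hold]; j=2 S=90.1516 intr=0.0000 cont=0.3067 V=0.3067[hold]; j=3 S=96.2035 intr=0.0000 cont=0.0122 V=0.0122[hold]  S*(3)=79.1661
k=2: j=0 S=81.7801 intr=3.0199 cont=3.4938 V=3.4938[hold]; j=1 S=87.2700 intr=0.0000 cont=0.9708 V=0.9708[hold]; j=2 S=93.1284 intr=0.0000 cont=0.1423 V=0.1423[hold]  S*(2)=-
k=1: j=0 S=84.4805 intr=0.3195 cont=2.0820 V=2.0820[hold]; j=1 S=90.1516 intr=0.0000 cont=0.5079 V=0.5079[hold]  S*(1)=-
k=0: j=0 S=87.2700 intr=0.0000 cont=1.2016 V=1.2016[hold]  S*(0)=-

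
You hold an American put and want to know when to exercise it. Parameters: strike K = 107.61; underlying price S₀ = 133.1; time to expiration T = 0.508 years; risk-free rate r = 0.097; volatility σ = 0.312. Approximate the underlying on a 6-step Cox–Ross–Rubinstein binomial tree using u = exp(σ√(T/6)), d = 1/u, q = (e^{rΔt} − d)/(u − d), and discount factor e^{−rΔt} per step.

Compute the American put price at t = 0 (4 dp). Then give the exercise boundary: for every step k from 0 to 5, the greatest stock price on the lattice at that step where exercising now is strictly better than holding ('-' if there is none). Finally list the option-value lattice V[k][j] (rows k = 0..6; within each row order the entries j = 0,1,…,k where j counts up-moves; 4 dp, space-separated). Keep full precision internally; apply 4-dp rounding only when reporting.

price = 1.4972
boundary = - - - - 92.5698 84.5361
tree:
1.4972
2.7708 0.3577
5.0255 0.7555 0.0000
8.8678 1.5959 0.0000 0.0000
15.0402 3.3709 0.0000 0.0000 0.0000
23.0739 7.1203 0.0000 0.0000 0.0000 0.0000
30.4104 15.0402 0.0000 0.0000 0.0000 0.0000 0.0000

params: Δt=0.08467 u=1.09503 d=0.91321 q=0.52268 e^(-rΔt)=0.99182
t_6 payoffs: 30.4104 15.0402 0.0000 0.0000 0.0000 0.0000 0.0000
t_5: node(5,0) S=84.5361 payoff=23.0739 vs cont=22.1937 → 23.0739 [stop]  node(5,1) S=101.3670 payoff=6.2430 vs cont=7.1203 → 7.1203 [wait]  node(5,2) S=121.5489 payoff=0.0000 vs cont=0.0000 → 0.0000 [wait]  node(5,3) S=145.7489 payoff=0.0000 vs cont=0.0000 → 0.0000 [wait]  node(5,4) S=174.7670 payoff=0.0000 vs cont=0.0000 → 0.0000 [wait]  node(5,5) S=209.5626 payoff=0.0000 vs cont=0.0000 → 0.0000 [wait]  ⇒ S*(5)=84.5361
t_4: node(4,0) S=92.5698 payoff=15.0402 vs cont=14.6148 → 15.0402 [stop]  node(4,1) S=111.0002 payoff=0.0000 vs cont=3.3709 → 3.3709 [wait]  node(4,2) S=133.1000 payoff=0.0000 vs cont=0.0000 → 0.0000 [wait]  node(4,3) S=159.5998 payoff=0.0000 vs cont=0.0000 → 0.0000 [wait]  node(4,4) S=191.3756 payoff=0.0000 vs cont=0.0000 → 0.0000 [wait]  ⇒ S*(4)=92.5698
t_3: node(3,0) S=101.3670 payoff=6.2430 vs cont=8.8678 → 8.8678 [wait]  node(3,1) S=121.5489 payoff=0.0000 vs cont=1.5959 → 1.5959 [wait]  node(3,2) S=145.7489 payoff=0.0000 vs cont=0.0000 → 0.0000 [wait]  node(3,3) S=174.7670 payoff=0.0000 vs cont=0.0000 → 0.0000 [wait]  ⇒ S*(3)=-
t_2: node(2,0) S=111.0002 payoff=0.0000 vs cont=5.0255 → 5.0255 [wait]  node(2,1) S=133.1000 payoff=0.0000 vs cont=0.7555 → 0.7555 [wait]  node(2,2) S=159.5998 payoff=0.0000 vs cont=0.0000 → 0.0000 [wait]  ⇒ S*(2)=-
t_1: node(1,0) S=121.5489 payoff=0.0000 vs cont=2.7708 → 2.7708 [wait]  node(1,1) S=145.7489 payoff=0.0000 vs cont=0.3577 → 0.3577 [wait]  ⇒ S*(1)=-
t_0: node(0,0) S=133.1000 payoff=0.0000 vs cont=1.4972 → 1.4972 [wait]  ⇒ S*(0)=-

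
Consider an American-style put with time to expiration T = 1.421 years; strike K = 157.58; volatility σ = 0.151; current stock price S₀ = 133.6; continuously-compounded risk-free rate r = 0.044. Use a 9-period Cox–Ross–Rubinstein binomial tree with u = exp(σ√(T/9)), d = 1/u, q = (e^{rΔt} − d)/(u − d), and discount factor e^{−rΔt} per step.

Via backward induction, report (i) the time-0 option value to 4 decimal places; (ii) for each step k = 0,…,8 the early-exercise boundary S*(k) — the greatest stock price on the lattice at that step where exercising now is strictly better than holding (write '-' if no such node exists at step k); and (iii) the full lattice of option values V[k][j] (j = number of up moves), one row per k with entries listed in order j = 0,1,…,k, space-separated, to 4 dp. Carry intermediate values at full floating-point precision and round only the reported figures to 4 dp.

price = 23.9800
boundary = 133.6000 125.8197 133.6000 125.8197 133.6000 141.8614 133.6000 141.8614 133.6000
tree:
23.9800
31.7603 16.5129
39.0875 23.9800 10.4420
45.9880 31.7603 16.1303 5.7899
52.4866 39.0875 23.9800 9.7325 2.5470
58.6068 45.9880 31.7603 15.7186 4.8208 0.6665
64.3706 52.4866 39.0875 23.9800 8.8782 1.4687 0.0000
69.7987 58.6068 45.9880 31.7603 15.7186 3.2366 0.0000 0.0000
74.9107 64.3706 52.4866 39.0875 23.9800 7.1327 0.0000 0.0000 0.0000
79.7250 69.7987 58.6068 45.9880 31.7603 15.7186 0.0000 0.0000 0.0000 0.0000

Δt=0.15789, u=1.06184, d=0.94176, q=0.54306, disc=e^(-rΔt)=0.99308
k=9 terminal: V=max(K-S,0) → 79.7250 69.7987 58.6068 45.9880 31.7603 15.7186 0.0000 0.0000 0.0000 0.0000
k=8: j=0 S=82.6693 intr=74.9107 cont=73.8197 V=74.9107[EX]; j=1 S=93.2094 intr=64.3706 cont=63.2796 V=64.3706[EX]; j=2 S=105.0934 intr=52.4866 cont=51.3957 V=52.4866[EX]; j=3 S=118.4925 intr=39.0875 cont=37.9965 V=39.0875[EX]; j=4 S=133.6000 intr=23.9800 cont=22.8891 V=23.9800[EX]; j=5 S=150.6336 intr=6.9464 cont=7.1327 V=7.1327[hold]; j=6 S=169.8390 intr=0.0000 cont=0.0000 V=0.0000[hold]; j=7 S=191.4930 intr=0.0000 cont=0.0000 V=0.0000[hold]; j=8 S=215.9079 intr=0.0000 cont=0.0000 V=0.0000[hold]  S*(8)=133.6000
k=7: j=0 S=87.7813 intr=69.7987 cont=68.7077 V=69.7987[EX]; j=1 S=98.9732 intr=58.6068 cont=57.5159 V=58.6068[EX]; j=2 S=111.5920 intr=45.9880 cont=44.8970 V=45.9880[EX]; j=3 S=125.8197 intr=31.7603 cont=30.6694 V=31.7603[EX]; j=4 S=141.8614 intr=15.7186 cont=14.7282 V=15.7186[EX]; j=5 S=159.9483 intr=0.0000 cont=3.2366 V=3.2366[hold]; j=6 S=180.3413 intr=0.0000 cont=0.0000 V=0.0000[hold]; j=7 S=203.3344 intr=0.0000 cont=0.0000 V=0.0000[hold]  S*(7)=141.8614
k=6: j=0 S=93.2094 intr=64.3706 cont=63.2796 V=64.3706[EX]; j=1 S=105.0934 intr=52.4866 cont=51.3957 V=52.4866[EX]; j=2 S=118.4925 intr=39.0875 cont=37.9965 V=39.0875[EX]; j=3 S=133.6000 intr=23.9800 cont=22.8891 V=23.9800[EX]; j=4 S=150.6336 intr=6.9464 cont=8.8782 V=8.8782[hold]; j=5 S=169.8390 intr=0.0000 cont=1.4687 V=1.4687[hold]; j=6 S=191.4930 intr=0.0000 cont=0.0000 V=0.0000[hold]  S*(6)=133.6000
k=5: j=0 S=98.9732 intr=58.6068 cont=57.5159 V=58.6068[EX]; j=1 S=111.5920 intr=45.9880 cont=44.8970 V=45.9880[EX]; j=2 S=125.8197 intr=31.7603 cont=30.6694 V=31.7603[EX]; j=3 S=141.8614 intr=15.7186 cont=15.6695 V=15.7186[EX]; j=4 S=159.9483 intr=0.0000 cont=4.8208 V=4.8208[hold]; j=5 S=180.3413 intr=0.0000 cont=0.6665 V=0.6665[hold]  S*(5)=141.8614
k=4: j=0 S=105.0934 intr=52.4866 cont=51.3957 V=52.4866[EX]; j=1 S=118.4925 intr=39.0875 cont=37.9965 V=39.0875[EX]; j=2 S=133.6000 intr=23.9800 cont=22.8891 V=23.9800[EX]; j=3 S=150.6336 intr=6.9464 cont=9.7325 V=9.7325[hold]; j=4 S=169.8390 intr=0.0000 cont=2.5470 V=2.5470[hold]  S*(4)=133.6000
k=3: j=0 S=111.5920 intr=45.9880 cont=44.8970 V=45.9880[EX]; j=1 S=125.8197 intr=31.7603 cont=30.6694 V=31.7603[EX]; j=2 S=141.8614 intr=15.7186 cont=16.1303 V=16.1303[hold]; j=3 S=159.9483 intr=0.0000 cont=5.7899 V=5.7899[hold]  S*(3)=125.8197
k=2: j=0 S=118.4925 intr=39.0875 cont=37.9965 V=39.0875[EX]; j=1 S=133.6000 intr=23.9800 cont=23.1111 V=23.9800[EX]; j=2 S=150.6336 intr=6.9464 cont=10.4420 V=10.4420[hold]  S*(2)=133.6000
k=1: j=0 S=125.8197 intr=31.7603 cont=30.6694 V=31.7603[EX]; j=1 S=141.8614 intr=15.7186 cont=16.5129 V=16.5129[hold]  S*(1)=125.8197
k=0: j=0 S=133.6000 intr=23.9800 cont=23.3174 V=23.9800[EX]  S*(0)=133.6000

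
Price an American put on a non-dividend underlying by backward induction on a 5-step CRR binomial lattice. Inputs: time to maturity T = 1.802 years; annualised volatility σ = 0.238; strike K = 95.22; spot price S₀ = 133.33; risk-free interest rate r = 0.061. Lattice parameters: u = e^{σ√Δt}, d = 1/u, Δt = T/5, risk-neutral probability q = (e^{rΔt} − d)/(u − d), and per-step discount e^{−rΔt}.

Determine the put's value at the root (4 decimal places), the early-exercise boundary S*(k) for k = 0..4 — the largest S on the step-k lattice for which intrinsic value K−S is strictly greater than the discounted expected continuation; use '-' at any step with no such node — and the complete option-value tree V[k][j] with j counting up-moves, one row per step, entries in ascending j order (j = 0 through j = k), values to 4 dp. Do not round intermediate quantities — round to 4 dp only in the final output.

Δt=0.36040  u=1.15359  d=0.86686  q=0.54186  discount=0.97826
step 5 (expiry): payoffs max(K−S,0) = 29.9566 8.3694 0.0000 0.0000 0.0000 0.0000
step 4: (k=4,j=0): S=75.2872, (K−S)⁺=19.9328, hold=17.8623 ⇒ V=19.9328 exercise | (k=4,j=1): S=100.1900, (K−S)⁺=0.0000, hold=3.7510 ⇒ V=3.7510 continue | (k=4,j=2): S=133.3300, (K−S)⁺=0.0000, hold=0.0000 ⇒ V=0.0000 continue | (k=4,j=3): S=177.4317, (K−S)⁺=0.0000, hold=0.0000 ⇒ V=0.0000 continue | (k=4,j=4): S=236.1210, (K−S)⁺=0.0000, hold=0.0000 ⇒ V=0.0000 continue  boundary S*=75.2872
step 3: (k=3,j=0): S=86.8506, (K−S)⁺=8.3694, hold=10.9217 ⇒ V=10.9217 continue | (k=3,j=1): S=115.5783, (K−S)⁺=0.0000, hold=1.6811 ⇒ V=1.6811 continue | (k=3,j=2): S=153.8082, (K−S)⁺=0.0000, hold=0.0000 ⇒ V=0.0000 continue | (k=3,j=3): S=204.6836, (K−S)⁺=0.0000, hold=0.0000 ⇒ V=0.0000 continue  boundary S*=-
step 2: (k=2,j=0): S=100.1900, (K−S)⁺=0.0000, hold=5.7860 ⇒ V=5.7860 continue | (k=2,j=1): S=133.3300, (K−S)⁺=0.0000, hold=0.7534 ⇒ V=0.7534 continue | (k=2,j=2): S=177.4317, (K−S)⁺=0.0000, hold=0.0000 ⇒ V=0.0000 continue  boundary S*=-
step 1: (k=1,j=0): S=115.5783, (K−S)⁺=0.0000, hold=2.9925 ⇒ V=2.9925 continue | (k=1,j=1): S=153.8082, (K−S)⁺=0.0000, hold=0.3377 ⇒ V=0.3377 continue  boundary S*=-
step 0: (k=0,j=0): S=133.3300, (K−S)⁺=0.0000, hold=1.5202 ⇒ V=1.5202 continue  boundary S*=-

price = 1.5202
boundary = - - - - 75.2872
tree:
1.5202
2.9925 0.3377
5.7860 0.7534 0.0000
10.9217 1.6811 0.0000 0.0000
19.9328 3.7510 0.0000 0.0000 0.0000
29.9566 8.3694 0.0000 0.0000 0.0000 0.0000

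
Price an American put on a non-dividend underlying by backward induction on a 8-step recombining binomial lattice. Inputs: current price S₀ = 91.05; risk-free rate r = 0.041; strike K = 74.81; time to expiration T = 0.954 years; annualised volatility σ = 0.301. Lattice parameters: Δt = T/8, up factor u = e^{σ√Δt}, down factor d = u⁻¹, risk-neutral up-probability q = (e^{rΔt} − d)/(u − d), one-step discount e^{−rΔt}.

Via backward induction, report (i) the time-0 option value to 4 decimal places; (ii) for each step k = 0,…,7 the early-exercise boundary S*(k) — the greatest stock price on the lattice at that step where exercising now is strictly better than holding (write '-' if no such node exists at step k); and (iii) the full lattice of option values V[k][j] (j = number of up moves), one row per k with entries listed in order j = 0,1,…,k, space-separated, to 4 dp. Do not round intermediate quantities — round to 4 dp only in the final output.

params: Δt=0.11925 u=1.10954 d=0.90128 q=0.49757 e^(-rΔt)=0.99512
t_8 payoffs: 35.1690 26.0090 14.7324 0.8501 0.0000 0.0000 0.0000 0.0000 0.0000
t_7: node(7,0) S=43.9832 payoff=30.8268 vs cont=30.4620 → 30.8268 [stop]  node(7,1) S=54.1465 payoff=20.6635 vs cont=20.2986 → 20.6635 [stop]  node(7,2) S=66.6583 payoff=8.1517 vs cont=7.7868 → 8.1517 [stop]  node(7,3) S=82.0612 payoff=0.0000 vs cont=0.4250 → 0.4250 [wait]  node(7,4) S=101.0234 payoff=0.0000 vs cont=0.0000 → 0.0000 [wait]  node(7,5) S=124.3672 payoff=0.0000 vs cont=0.0000 → 0.0000 [wait]  node(7,6) S=153.1051 payoff=0.0000 vs cont=0.0000 → 0.0000 [wait]  node(7,7) S=188.4835 payoff=0.0000 vs cont=0.0000 → 0.0000 [wait]  ⇒ S*(7)=66.6583
t_6: node(6,0) S=48.8010 payoff=26.0090 vs cont=25.6442 → 26.0090 [stop]  node(6,1) S=60.0776 payoff=14.7324 vs cont=14.3676 → 14.7324 [stop]  node(6,2) S=73.9599 payoff=0.8501 vs cont=4.2861 → 4.2861 [wait]  node(6,3) S=91.0500 payoff=0.0000 vs cont=0.2125 → 0.2125 [wait]  node(6,4) S=112.0892 payoff=0.0000 vs cont=0.0000 → 0.0000 [wait]  node(6,5) S=137.9900 payoff=0.0000 vs cont=0.0000 → 0.0000 [wait]  node(6,6) S=169.8758 payoff=0.0000 vs cont=0.0000 → 0.0000 [wait]  ⇒ S*(6)=60.0776
t_5: node(5,0) S=54.1465 payoff=20.6635 vs cont=20.2986 → 20.6635 [stop]  node(5,1) S=66.6583 payoff=8.1517 vs cont=9.4882 → 9.4882 [wait]  node(5,2) S=82.0612 payoff=0.0000 vs cont=2.2482 → 2.2482 [wait]  node(5,3) S=101.0234 payoff=0.0000 vs cont=0.1063 → 0.1063 [wait]  node(5,4) S=124.3672 payoff=0.0000 vs cont=0.0000 → 0.0000 [wait]  node(5,5) S=153.1051 payoff=0.0000 vs cont=0.0000 → 0.0000 [wait]  ⇒ S*(5)=54.1465
t_4: node(4,0) S=60.0776 payoff=14.7324 vs cont=15.0293 → 15.0293 [wait]  node(4,1) S=73.9599 payoff=0.8501 vs cont=5.8570 → 5.8570 [wait]  node(4,2) S=91.0500 payoff=0.0000 vs cont=1.1767 → 1.1767 [wait]  node(4,3) S=112.0892 payoff=0.0000 vs cont=0.0531 → 0.0531 [wait]  node(4,4) S=137.9900 payoff=0.0000 vs cont=0.0000 → 0.0000 [wait]  ⇒ S*(4)=-
t_3: node(3,0) S=66.6583 payoff=8.1517 vs cont=10.4144 → 10.4144 [wait]  node(3,1) S=82.0612 payoff=0.0000 vs cont=3.5110 → 3.5110 [wait]  node(3,2) S=101.0234 payoff=0.0000 vs cont=0.6146 → 0.6146 [wait]  node(3,3) S=124.3672 payoff=0.0000 vs cont=0.0266 → 0.0266 [wait]  ⇒ S*(3)=-
t_2: node(2,0) S=73.9599 payoff=0.8501 vs cont=6.9454 → 6.9454 [wait]  node(2,1) S=91.0500 payoff=0.0000 vs cont=2.0597 → 2.0597 [wait]  node(2,2) S=112.0892 payoff=0.0000 vs cont=0.3204 → 0.3204 [wait]  ⇒ S*(2)=-
t_1: node(1,0) S=82.0612 payoff=0.0000 vs cont=4.4924 → 4.4924 [wait]  node(1,1) S=101.0234 payoff=0.0000 vs cont=1.1885 → 1.1885 [wait]  ⇒ S*(1)=-
t_0: node(0,0) S=91.0500 payoff=0.0000 vs cont=2.8346 → 2.8346 [wait]  ⇒ S*(0)=-

price = 2.8346
boundary = - - - - - 54.1465 60.0776 66.6583
tree:
2.8346
4.4924 1.1885
6.9454 2.0597 0.3204
10.4144 3.5110 0.6146 0.0266
15.0293 5.8570 1.1767 0.0531 0.0000
20.6635 9.4882 2.2482 0.1063 0.0000 0.0000
26.0090 14.7324 4.2861 0.2125 0.0000 0.0000 0.0000
30.8268 20.6635 8.1517 0.4250 0.0000 0.0000 0.0000 0.0000
35.1690 26.0090 14.7324 0.8501 0.0000 0.0000 0.0000 0.0000 0.0000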